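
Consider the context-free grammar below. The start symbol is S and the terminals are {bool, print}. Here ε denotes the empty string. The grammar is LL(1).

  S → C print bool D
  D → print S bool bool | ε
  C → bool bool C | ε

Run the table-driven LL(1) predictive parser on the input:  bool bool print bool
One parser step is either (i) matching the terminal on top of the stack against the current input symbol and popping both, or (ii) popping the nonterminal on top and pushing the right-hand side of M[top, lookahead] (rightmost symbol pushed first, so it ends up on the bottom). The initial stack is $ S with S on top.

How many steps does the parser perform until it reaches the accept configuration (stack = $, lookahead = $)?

     Stack                       Input                   Action
  1  $ S                         bool bool print bool $  expand S → C print bool D
  2  $ D bool print C            bool bool print bool $  expand C → bool bool C
  3  $ D bool print C bool bool  bool bool print bool $  match bool
  4  $ D bool print C bool       bool print bool $       match bool
  5  $ D bool print C            print bool $            expand C → ε
  6  $ D bool print              print bool $            match print
  7  $ D bool                    bool $                  match bool
  8  $ D                         $                       expand D → ε
Accept reached after 8 steps.

8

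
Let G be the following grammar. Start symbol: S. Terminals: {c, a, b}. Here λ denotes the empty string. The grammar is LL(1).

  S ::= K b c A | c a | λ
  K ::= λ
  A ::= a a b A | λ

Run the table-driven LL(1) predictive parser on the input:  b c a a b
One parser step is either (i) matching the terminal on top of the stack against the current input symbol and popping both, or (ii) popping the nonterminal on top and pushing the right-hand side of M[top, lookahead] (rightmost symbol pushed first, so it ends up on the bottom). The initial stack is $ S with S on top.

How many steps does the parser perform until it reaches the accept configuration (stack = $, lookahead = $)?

     Stack      Input        Action
  1  $ S        b c a a b $  expand S ::= K b c A
  2  $ A c b K  b c a a b $  expand K ::= λ
  3  $ A c b    b c a a b $  match b
  4  $ A c      c a a b $    match c
  5  $ A        a a b $      expand A ::= a a b A
  6  $ A b a a  a a b $      match a
  7  $ A b a    a b $        match a
  8  $ A b      b $          match b
  9  $ A        $            expand A ::= λ
Accept reached after 9 steps.

9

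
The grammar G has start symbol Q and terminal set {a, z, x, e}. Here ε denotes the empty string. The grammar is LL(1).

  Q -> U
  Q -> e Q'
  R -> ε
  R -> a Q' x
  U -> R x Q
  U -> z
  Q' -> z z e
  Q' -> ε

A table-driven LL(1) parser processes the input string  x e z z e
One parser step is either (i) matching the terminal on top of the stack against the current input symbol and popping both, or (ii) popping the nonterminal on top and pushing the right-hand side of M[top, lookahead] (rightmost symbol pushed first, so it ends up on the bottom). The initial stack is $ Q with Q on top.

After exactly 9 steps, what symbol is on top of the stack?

     Stack    Input        Action
  1  $ Q      x e z z e $  expand Q -> U
  2  $ U      x e z z e $  expand U -> R x Q
  3  $ Q x R  x e z z e $  expand R -> ε
  4  $ Q x    x e z z e $  match x
  5  $ Q      e z z e $    expand Q -> e Q'
  6  $ Q' e   e z z e $    match e
  7  $ Q'     z z e $      expand Q' -> z z e
  8  $ e z z  z z e $      match z
  9  $ e z    z e $        match z
Stack after step 9: $ e (top = e).

e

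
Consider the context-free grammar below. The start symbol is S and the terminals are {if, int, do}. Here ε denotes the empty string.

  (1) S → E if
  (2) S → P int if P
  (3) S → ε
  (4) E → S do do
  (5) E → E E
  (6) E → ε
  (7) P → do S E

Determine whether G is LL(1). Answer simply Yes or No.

No

FIRST(S) = {ε, do, if}
FIRST(E) = {ε, do, if}
FIRST(P) = {do}
FOLLOW(S) = {$, do, if, int}
FOLLOW(E) = {$, do, if, int}
FOLLOW(P) = {$, do, if, int}
Cell M[E, $] receives both E → E E and E → ε — the grammar is not LL(1).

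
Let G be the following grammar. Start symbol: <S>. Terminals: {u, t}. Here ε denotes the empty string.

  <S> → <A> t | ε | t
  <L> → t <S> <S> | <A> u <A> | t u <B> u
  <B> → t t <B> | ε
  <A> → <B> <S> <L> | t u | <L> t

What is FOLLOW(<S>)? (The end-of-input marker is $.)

{$, t, u}

FIRST(<B>) = {ε, t}
FIRST(<S>) = {ε, t}  (via <A> t)
FIRST(<L>) = {t}  (via <A> u <A>)
FIRST(<A>) = {t}  (via <B> <S> <L>, <L> t)
FOLLOW(<S>) includes $ since <S> is the start symbol.
FOLLOW(<B>): in <L>→t u <B> u, <B> is followed by u with FIRST {u}; in <B>→t t <B>, the suffix after <B> is empty (adds nothing new); in <A>→<B> <S> <L>, <B> is followed by <S> <L> with FIRST {t}. Thus FOLLOW(<B>) = {t, u}.
FOLLOW(<S>): in <L>→t <S> <S> (occurrence 1), <S> is followed by <S> with FIRST {ε, t}; in <L>→t <S> <S> (occurrence 1), the suffix after <S> is nullable, so FOLLOW(<S>) ⊇ FOLLOW(<L>) = {t, u}; in <L>→t <S> <S> (occurrence 2), the suffix after <S> is empty, so FOLLOW(<S>) ⊇ FOLLOW(<L>) = {t, u}; in <A>→<B> <S> <L>, <S> is followed by <L> with FIRST {t}. Thus FOLLOW(<S>) = {$, t, u}.
FOLLOW(<L>): in <A>→<B> <S> <L>, the suffix after <L> is empty, so FOLLOW(<L>) ⊇ FOLLOW(<A>) = {t, u}; in <A>→<L> t, <L> is followed by t with FIRST {t}. Thus FOLLOW(<L>) = {t, u}.
FOLLOW(<A>): in <S>→<A> t, <A> is followed by t with FIRST {t}; in <L>→<A> u <A> (occurrence 1), <A> is followed by u <A> with FIRST {u}; in <L>→<A> u <A> (occurrence 2), the suffix after <A> is empty, so FOLLOW(<A>) ⊇ FOLLOW(<L>) = {t, u}. Thus FOLLOW(<A>) = {t, u}.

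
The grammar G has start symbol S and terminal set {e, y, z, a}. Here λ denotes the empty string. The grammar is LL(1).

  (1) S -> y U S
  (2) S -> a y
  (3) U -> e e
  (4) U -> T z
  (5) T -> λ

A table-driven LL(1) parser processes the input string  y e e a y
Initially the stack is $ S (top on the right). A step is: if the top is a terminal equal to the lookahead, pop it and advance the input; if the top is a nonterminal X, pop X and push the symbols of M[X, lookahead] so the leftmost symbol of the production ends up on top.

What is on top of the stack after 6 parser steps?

a

step 1: stack=$ S  input=y e e a y $  — expand S -> y U S
step 2: stack=$ S U y  input=y e e a y $  — match y
step 3: stack=$ S U  input=e e a y $  — expand U -> e e
step 4: stack=$ S e e  input=e e a y $  — match e
step 5: stack=$ S e  input=e a y $  — match e
step 6: stack=$ S  input=a y $  — expand S -> a y
Stack after step 6: $ y a (top = a).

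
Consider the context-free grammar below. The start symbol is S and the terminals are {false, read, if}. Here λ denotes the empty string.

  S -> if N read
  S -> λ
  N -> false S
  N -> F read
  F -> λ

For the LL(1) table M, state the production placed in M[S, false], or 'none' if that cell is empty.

none

FIRST(S): from S->if N read we get {if}; from S->λ we get {λ}. So FIRST(S) = {λ, if}.
FIRST(F): from F->λ we get {λ}. So FIRST(F) = {λ}.
FIRST(N): from N->false S we get {false}; from N->F read we get {read}. So FIRST(N) = {false, read}.
FOLLOW(S) includes $ since S is the start symbol.
FOLLOW(N): in S->if N read, N is followed by read with FIRST {read}. Thus FOLLOW(N) = {read}.
FOLLOW(S): in N->false S, the suffix after S is empty, so FOLLOW(S) ⊇ FOLLOW(N) = {read}. Thus FOLLOW(S) = {$, read}.
For S -> if N read: FIRST(if N read) = {if}, so it goes in M[S, t] for t ∈ {if}.
For S -> λ: FIRST(λ) = {λ}, so it goes in M[S, t] for t ∈ {}; since λ ∈ FIRST, also for every t ∈ FOLLOW(S) = {$, read}.
None of these place a production in M[S, false].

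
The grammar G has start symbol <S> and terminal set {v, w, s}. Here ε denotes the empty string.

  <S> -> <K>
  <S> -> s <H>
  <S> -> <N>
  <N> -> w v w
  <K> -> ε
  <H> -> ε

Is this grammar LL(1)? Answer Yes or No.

FIRST(<S>) = {ε, s, w}
FIRST(<N>) = {w}
FIRST(<K>) = {ε}
FIRST(<H>) = {ε}
FOLLOW(<S>) = {$}
FOLLOW(<N>) = {$}
FOLLOW(<K>) = {$}
FOLLOW(<H>) = {$}
Each cell of M receives at most one production.

Yes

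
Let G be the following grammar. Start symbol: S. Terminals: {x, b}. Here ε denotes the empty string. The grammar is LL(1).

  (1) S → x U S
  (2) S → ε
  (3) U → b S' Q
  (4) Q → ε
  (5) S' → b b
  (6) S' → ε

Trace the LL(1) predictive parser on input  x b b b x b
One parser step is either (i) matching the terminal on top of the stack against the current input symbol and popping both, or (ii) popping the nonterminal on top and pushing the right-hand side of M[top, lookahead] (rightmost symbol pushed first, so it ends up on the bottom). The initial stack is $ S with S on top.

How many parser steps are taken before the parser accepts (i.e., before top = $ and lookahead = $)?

      Stack       Input          Action
   1  $ S         x b b b x b $  expand S → x U S
   2  $ S U x     x b b b x b $  match x
   3  $ S U       b b b x b $    expand U → b S' Q
   4  $ S Q S' b  b b b x b $    match b
   5  $ S Q S'    b b x b $      expand S' → b b
   6  $ S Q b b   b b x b $      match b
   7  $ S Q b     b x b $        match b
   8  $ S Q       x b $          expand Q → ε
   9  $ S         x b $          expand S → x U S
  10  $ S U x     x b $          match x
  11  $ S U       b $            expand U → b S' Q
  12  $ S Q S' b  b $            match b
  13  $ S Q S'    $              expand S' → ε
  14  $ S Q       $              expand Q → ε
  15  $ S         $              expand S → ε
Accept reached after 15 steps.

15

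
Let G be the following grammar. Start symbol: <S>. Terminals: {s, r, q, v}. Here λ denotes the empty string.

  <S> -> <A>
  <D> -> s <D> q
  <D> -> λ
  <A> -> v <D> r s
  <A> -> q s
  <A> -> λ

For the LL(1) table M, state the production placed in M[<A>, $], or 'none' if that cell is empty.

FIRST(<D>): from <D>->s <D> q we get {s}; from <D>->λ we get {λ}. So FIRST(<D>) = {λ, s}.
FIRST(<A>): from <A>->v <D> r s we get {v}; from <A>->q s we get {q}; from <A>->λ we get {λ}. So FIRST(<A>) = {λ, q, v}.
FIRST(<S>): from <S>-><A> we get {λ, q, v}. So FIRST(<S>) = {λ, q, v}.
FOLLOW(<S>) includes $ since <S> is the start symbol.
FOLLOW(<S>): <S> appears on no right-hand side. Thus FOLLOW(<S>) = {$}.
FOLLOW(<A>): in <S>-><A>, the suffix after <A> is empty, so FOLLOW(<A>) ⊇ FOLLOW(<S>) = {$}. Thus FOLLOW(<A>) = {$}.
For <A> -> v <D> r s: FIRST(v <D> r s) = {v}, so it goes in M[<A>, t] for t ∈ {v}.
For <A> -> q s: FIRST(q s) = {q}, so it goes in M[<A>, t] for t ∈ {q}.
For <A> -> λ: FIRST(λ) = {λ}, so it goes in M[<A>, t] for t ∈ {}; since λ ∈ FIRST, also for every t ∈ FOLLOW(<A>) = {$}.

<A> -> λ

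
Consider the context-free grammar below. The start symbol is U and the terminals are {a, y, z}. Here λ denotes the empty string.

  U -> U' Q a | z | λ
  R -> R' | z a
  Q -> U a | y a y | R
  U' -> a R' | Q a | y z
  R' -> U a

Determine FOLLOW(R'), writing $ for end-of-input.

{a, y, z}

FIRST(U) = {λ, a, y, z}  (via U' Q a)
FIRST(R') = {a, y, z}  (via U a)
FIRST(R) = {a, y, z}  (via R')
FIRST(Q) = {a, y, z}  (via U a, R)
FIRST(U') = {a, y, z}  (via Q a)
FOLLOW(U) includes $ since U is the start symbol.
FOLLOW(U): in Q->U a, U is followed by a with FIRST {a}; in R'->U a, U is followed by a with FIRST {a}. Thus FOLLOW(U) = {$, a}.
FOLLOW(Q): in U->U' Q a, Q is followed by a with FIRST {a}; in U'->Q a, Q is followed by a with FIRST {a}. Thus FOLLOW(Q) = {a}.
FOLLOW(R): in Q->R, the suffix after R is empty, so FOLLOW(R) ⊇ FOLLOW(Q) = {a}. Thus FOLLOW(R) = {a}.
FOLLOW(U'): in U->U' Q a, U' is followed by Q a with FIRST {a, y, z}. Thus FOLLOW(U') = {a, y, z}.
FOLLOW(R'): in R->R', the suffix after R' is empty, so FOLLOW(R') ⊇ FOLLOW(R) = {a}; in U'->a R', the suffix after R' is empty, so FOLLOW(R') ⊇ FOLLOW(U') = {a, y, z}. Thus FOLLOW(R') = {a, y, z}.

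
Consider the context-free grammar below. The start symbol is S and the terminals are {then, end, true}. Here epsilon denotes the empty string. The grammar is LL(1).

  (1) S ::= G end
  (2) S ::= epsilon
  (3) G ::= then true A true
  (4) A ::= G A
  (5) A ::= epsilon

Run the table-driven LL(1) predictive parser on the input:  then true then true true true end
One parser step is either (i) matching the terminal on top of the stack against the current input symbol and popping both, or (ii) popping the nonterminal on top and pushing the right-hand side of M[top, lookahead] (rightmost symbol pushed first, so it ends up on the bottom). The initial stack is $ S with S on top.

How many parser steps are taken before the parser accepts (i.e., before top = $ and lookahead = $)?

      Stack                          Input                                Action
   1  $ S                            then true then true true true end $  expand S ::= G end
   2  $ end G                        then true then true true true end $  expand G ::= then true A true
   3  $ end true A true then         then true then true true true end $  match then
   4  $ end true A true              true then true true true end $       match true
   5  $ end true A                   then true true true end $            expand A ::= G A
   6  $ end true A G                 then true true true end $            expand G ::= then true A true
   7  $ end true A true A true then  then true true true end $            match then
   8  $ end true A true A true       true true true end $                 match true
   9  $ end true A true A            true true end $                      expand A ::= epsilon
  10  $ end true A true              true true end $                      match true
  11  $ end true A                   true end $                           expand A ::= epsilon
  12  $ end true                     true end $                           match true
  13  $ end                          end $                                match end
Accept reached after 13 steps.

13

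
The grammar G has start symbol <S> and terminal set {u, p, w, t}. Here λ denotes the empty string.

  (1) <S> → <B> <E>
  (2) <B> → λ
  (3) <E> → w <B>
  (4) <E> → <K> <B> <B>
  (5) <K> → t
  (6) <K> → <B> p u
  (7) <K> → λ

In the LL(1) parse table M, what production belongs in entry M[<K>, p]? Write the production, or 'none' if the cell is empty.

<K> → <B> p u

FIRST(<B>): from <B>→λ we get {λ}. So FIRST(<B>) = {λ}.
FIRST(<K>): from <K>→t we get {t}; from <K>→<B> p u we get {p}; from <K>→λ we get {λ}. So FIRST(<K>) = {λ, p, t}.
FIRST(<E>): from <E>→w <B> we get {w}; from <E>→<K> <B> <B> we get {λ, p, t}. So FIRST(<E>) = {λ, p, t, w}.
FIRST(<S>): from <S>→<B> <E> we get {λ, p, t, w}. So FIRST(<S>) = {λ, p, t, w}.
FOLLOW(<S>) includes $ since <S> is the start symbol.
FOLLOW(<E>): in <S>→<B> <E>, the suffix after <E> is empty, so FOLLOW(<E>) ⊇ FOLLOW(<S>) = {$}. Thus FOLLOW(<E>) = {$}.
FOLLOW(<K>): in <E>→<K> <B> <B>, <K> is followed by <B> <B> with FIRST {λ}; in <E>→<K> <B> <B>, the suffix after <K> is nullable, so FOLLOW(<K>) ⊇ FOLLOW(<E>) = {$}. Thus FOLLOW(<K>) = {$}.
For <K> → t: FIRST(t) = {t}, so it goes in M[<K>, t] for t ∈ {t}.
For <K> → <B> p u: FIRST(<B> p u) = {p}, so it goes in M[<K>, t] for t ∈ {p}.
For <K> → λ: FIRST(λ) = {λ}, so it goes in M[<K>, t] for t ∈ {}; since λ ∈ FIRST, also for every t ∈ FOLLOW(<K>) = {$}.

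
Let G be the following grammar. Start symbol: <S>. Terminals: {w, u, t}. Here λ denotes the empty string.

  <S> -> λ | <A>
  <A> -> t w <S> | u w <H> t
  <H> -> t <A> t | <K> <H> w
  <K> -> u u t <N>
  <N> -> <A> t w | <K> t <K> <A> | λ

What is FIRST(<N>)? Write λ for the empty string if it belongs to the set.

{λ, t, u}

FIRST(<A>): from <A>->t w <S> we get {t}; from <A>->u w <H> t we get {u}. So FIRST(<A>) = {t, u}.
FIRST(<K>): from <K>->u u t <N> we get {u}. So FIRST(<K>) = {u}.
FIRST(<S>): from <S>->λ we get {λ}; from <S>-><A> we get {t, u}. So FIRST(<S>) = {λ, t, u}.
FIRST(<H>): from <H>->t <A> t we get {t}; from <H>-><K> <H> w we get {u}. So FIRST(<H>) = {t, u}.
FIRST(<N>): from <N>-><A> t w we get {t, u}; from <N>-><K> t <K> <A> we get {u}; from <N>->λ we get {λ}. So FIRST(<N>) = {λ, t, u}.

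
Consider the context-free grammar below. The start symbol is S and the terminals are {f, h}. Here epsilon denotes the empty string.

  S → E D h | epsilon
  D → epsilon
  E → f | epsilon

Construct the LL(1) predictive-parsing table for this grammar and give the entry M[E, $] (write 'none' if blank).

FIRST(D): from D→epsilon we get {epsilon}. So FIRST(D) = {epsilon}.
FIRST(E): from E→f we get {f}; from E→epsilon we get {epsilon}. So FIRST(E) = {epsilon, f}.
FIRST(S): from S→E D h we get {f, h}; from S→epsilon we get {epsilon}. So FIRST(S) = {epsilon, f, h}.
FOLLOW(S) includes $ since S is the start symbol.
FOLLOW(E): in S→E D h, E is followed by D h with FIRST {h}. Thus FOLLOW(E) = {h}.
For E → f: FIRST(f) = {f}, so it goes in M[E, t] for t ∈ {f}.
For E → epsilon: FIRST(epsilon) = {epsilon}, so it goes in M[E, t] for t ∈ {}; since epsilon ∈ FIRST, also for every t ∈ FOLLOW(E) = {h}.
None of these place a production in M[E, $].

none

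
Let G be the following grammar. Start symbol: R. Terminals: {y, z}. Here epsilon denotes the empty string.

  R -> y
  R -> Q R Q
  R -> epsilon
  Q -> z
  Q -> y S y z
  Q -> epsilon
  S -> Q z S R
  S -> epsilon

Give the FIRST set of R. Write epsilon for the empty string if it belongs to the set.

{epsilon, y, z}

FIRST(Q) = {epsilon, y, z}
FIRST(R) = {epsilon, y, z}  (via Q R Q)
FIRST(S) = {epsilon, y, z}  (via Q z S R)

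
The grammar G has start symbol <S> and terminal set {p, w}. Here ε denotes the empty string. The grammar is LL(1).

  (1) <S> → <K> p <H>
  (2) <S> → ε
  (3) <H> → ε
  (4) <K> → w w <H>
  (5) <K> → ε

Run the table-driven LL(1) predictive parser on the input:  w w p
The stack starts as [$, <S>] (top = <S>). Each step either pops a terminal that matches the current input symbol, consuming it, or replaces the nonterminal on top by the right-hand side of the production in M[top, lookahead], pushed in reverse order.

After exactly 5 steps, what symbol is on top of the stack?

     Stack            Input    Action
  1  $ <S>            w w p $  expand <S> → <K> p <H>
  2  $ <H> p <K>      w w p $  expand <K> → w w <H>
  3  $ <H> p <H> w w  w w p $  match w
  4  $ <H> p <H> w    w p $    match w
  5  $ <H> p <H>      p $      expand <H> → ε
Stack after step 5: $ <H> p (top = p).

p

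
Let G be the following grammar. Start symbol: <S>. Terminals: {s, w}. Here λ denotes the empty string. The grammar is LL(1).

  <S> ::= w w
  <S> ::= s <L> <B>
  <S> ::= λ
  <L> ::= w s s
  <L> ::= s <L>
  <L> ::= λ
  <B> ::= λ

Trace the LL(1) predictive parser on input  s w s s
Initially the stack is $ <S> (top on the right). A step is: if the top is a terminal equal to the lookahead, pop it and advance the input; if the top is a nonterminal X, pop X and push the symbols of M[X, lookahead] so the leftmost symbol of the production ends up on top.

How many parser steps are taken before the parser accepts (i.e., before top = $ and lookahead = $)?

7

step 1: stack=$ <S>  input=s w s s $  — expand <S> ::= s <L> <B>
step 2: stack=$ <B> <L> s  input=s w s s $  — match s
step 3: stack=$ <B> <L>  input=w s s $  — expand <L> ::= w s s
step 4: stack=$ <B> s s w  input=w s s $  — match w
step 5: stack=$ <B> s s  input=s s $  — match s
step 6: stack=$ <B> s  input=s $  — match s
step 7: stack=$ <B>  input=$  — expand <B> ::= λ
Accept reached after 7 steps.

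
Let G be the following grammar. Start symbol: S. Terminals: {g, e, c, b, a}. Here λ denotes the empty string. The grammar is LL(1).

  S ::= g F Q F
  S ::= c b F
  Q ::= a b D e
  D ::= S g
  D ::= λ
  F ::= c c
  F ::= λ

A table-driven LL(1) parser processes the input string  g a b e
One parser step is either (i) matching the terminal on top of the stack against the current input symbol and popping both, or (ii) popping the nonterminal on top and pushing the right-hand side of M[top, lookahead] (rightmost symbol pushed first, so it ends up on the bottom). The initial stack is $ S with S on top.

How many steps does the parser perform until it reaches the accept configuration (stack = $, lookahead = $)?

9

     Stack        Input      Action
  1  $ S          g a b e $  expand S ::= g F Q F
  2  $ F Q F g    g a b e $  match g
  3  $ F Q F      a b e $    expand F ::= λ
  4  $ F Q        a b e $    expand Q ::= a b D e
  5  $ F e D b a  a b e $    match a
  6  $ F e D b    b e $      match b
  7  $ F e D      e $        expand D ::= λ
  8  $ F e        e $        match e
  9  $ F          $          expand F ::= λ
Accept reached after 9 steps.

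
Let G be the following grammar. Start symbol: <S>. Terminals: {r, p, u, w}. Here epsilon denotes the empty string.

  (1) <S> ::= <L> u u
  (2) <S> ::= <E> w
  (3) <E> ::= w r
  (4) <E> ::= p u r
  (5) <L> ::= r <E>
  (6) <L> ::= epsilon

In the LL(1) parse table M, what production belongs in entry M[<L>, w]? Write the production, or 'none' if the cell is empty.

FIRST(<E>): from <E>::=w r we get {w}; from <E>::=p u r we get {p}. So FIRST(<E>) = {p, w}.
FIRST(<L>): from <L>::=r <E> we get {r}; from <L>::=epsilon we get {epsilon}. So FIRST(<L>) = {epsilon, r}.
FIRST(<S>): from <S>::=<L> u u we get {r, u}; from <S>::=<E> w we get {p, w}. So FIRST(<S>) = {p, r, u, w}.
FOLLOW(<S>) includes $ since <S> is the start symbol.
FOLLOW(<L>): in <S>::=<L> u u, <L> is followed by u u with FIRST {u}. Thus FOLLOW(<L>) = {u}.
For <L> ::= r <E>: FIRST(r <E>) = {r}, so it goes in M[<L>, t] for t ∈ {r}.
For <L> ::= epsilon: FIRST(epsilon) = {epsilon}, so it goes in M[<L>, t] for t ∈ {}; since epsilon ∈ FIRST, also for every t ∈ FOLLOW(<L>) = {u}.
None of these place a production in M[<L>, w].

none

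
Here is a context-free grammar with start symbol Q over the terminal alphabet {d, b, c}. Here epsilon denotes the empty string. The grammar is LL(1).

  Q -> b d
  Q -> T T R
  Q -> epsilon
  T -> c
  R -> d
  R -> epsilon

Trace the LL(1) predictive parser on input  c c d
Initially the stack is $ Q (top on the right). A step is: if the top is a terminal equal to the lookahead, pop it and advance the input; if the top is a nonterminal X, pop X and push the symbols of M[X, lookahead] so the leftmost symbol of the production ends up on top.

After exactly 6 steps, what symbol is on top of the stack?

d

     Stack    Input    Action
  1  $ Q      c c d $  expand Q -> T T R
  2  $ R T T  c c d $  expand T -> c
  3  $ R T c  c c d $  match c
  4  $ R T    c d $    expand T -> c
  5  $ R c    c d $    match c
  6  $ R      d $      expand R -> d
Stack after step 6: $ d (top = d).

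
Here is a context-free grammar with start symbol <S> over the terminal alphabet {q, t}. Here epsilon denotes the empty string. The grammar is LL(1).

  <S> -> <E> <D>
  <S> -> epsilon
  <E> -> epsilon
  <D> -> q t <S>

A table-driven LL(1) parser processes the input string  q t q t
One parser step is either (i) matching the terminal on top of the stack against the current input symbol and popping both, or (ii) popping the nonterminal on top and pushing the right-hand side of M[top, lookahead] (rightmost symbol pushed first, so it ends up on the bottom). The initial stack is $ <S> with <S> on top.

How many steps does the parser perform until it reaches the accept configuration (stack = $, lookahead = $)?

11

step 1: stack=$ <S>  input=q t q t $  — expand <S> -> <E> <D>
step 2: stack=$ <D> <E>  input=q t q t $  — expand <E> -> epsilon
step 3: stack=$ <D>  input=q t q t $  — expand <D> -> q t <S>
step 4: stack=$ <S> t q  input=q t q t $  — match q
step 5: stack=$ <S> t  input=t q t $  — match t
step 6: stack=$ <S>  input=q t $  — expand <S> -> <E> <D>
step 7: stack=$ <D> <E>  input=q t $  — expand <E> -> epsilon
step 8: stack=$ <D>  input=q t $  — expand <D> -> q t <S>
step 9: stack=$ <S> t q  input=q t $  — match q
step 10: stack=$ <S> t  input=t $  — match t
step 11: stack=$ <S>  input=$  — expand <S> -> epsilon
Accept reached after 11 steps.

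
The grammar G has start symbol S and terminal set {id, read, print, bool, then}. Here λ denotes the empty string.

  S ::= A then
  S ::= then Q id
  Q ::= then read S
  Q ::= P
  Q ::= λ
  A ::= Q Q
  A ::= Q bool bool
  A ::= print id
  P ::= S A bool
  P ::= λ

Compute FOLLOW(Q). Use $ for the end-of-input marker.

FIRST(S): from S::=A then we get {bool, print, then}; from S::=then Q id we get {then}. So FIRST(S) = {bool, print, then}.
FIRST(P): from P::=S A bool we get {bool, print, then}; from P::=λ we get {λ}. So FIRST(P) = {λ, bool, print, then}.
FIRST(Q): from Q::=then read S we get {then}; from Q::=P we get {λ, bool, print, then}; from Q::=λ we get {λ}. So FIRST(Q) = {λ, bool, print, then}.
FIRST(A): from A::=Q Q we get {λ, bool, print, then}; from A::=Q bool bool we get {bool, print, then}; from A::=print id we get {print}. So FIRST(A) = {λ, bool, print, then}.
FOLLOW(S) includes $ since S is the start symbol.
FOLLOW(A): in S::=A then, A is followed by then with FIRST {then}; in P::=S A bool, A is followed by bool with FIRST {bool}. Thus FOLLOW(A) = {bool, then}.
FOLLOW(Q): in S::=then Q id, Q is followed by id with FIRST {id}; in A::=Q Q (occurrence 1), Q is followed by Q with FIRST {λ, bool, print, then}; in A::=Q Q (occurrence 1), the suffix after Q is nullable, so FOLLOW(Q) ⊇ FOLLOW(A) = {bool, then}; in A::=Q Q (occurrence 2), the suffix after Q is empty, so FOLLOW(Q) ⊇ FOLLOW(A) = {bool, then}; in A::=Q bool bool, Q is followed by bool bool with FIRST {bool}. Thus FOLLOW(Q) = {bool, id, print, then}.
FOLLOW(S): in Q::=then read S, the suffix after S is empty, so FOLLOW(S) ⊇ FOLLOW(Q) = {bool, id, print, then}; in P::=S A bool, S is followed by A bool with FIRST {bool, print, then}. Thus FOLLOW(S) = {$, bool, id, print, then}.
FOLLOW(P): in Q::=P, the suffix after P is empty, so FOLLOW(P) ⊇ FOLLOW(Q) = {bool, id, print, then}. Thus FOLLOW(P) = {bool, id, print, then}.

{bool, id, print, then}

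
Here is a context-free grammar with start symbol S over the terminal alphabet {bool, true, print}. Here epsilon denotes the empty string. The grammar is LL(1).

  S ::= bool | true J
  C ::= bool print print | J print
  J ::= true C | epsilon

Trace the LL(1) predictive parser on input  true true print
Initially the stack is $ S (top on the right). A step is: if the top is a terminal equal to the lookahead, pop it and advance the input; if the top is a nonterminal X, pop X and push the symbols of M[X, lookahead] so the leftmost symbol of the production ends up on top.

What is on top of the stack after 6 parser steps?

     Stack      Input              Action
  1  $ S        true true print $  expand S ::= true J
  2  $ J true   true true print $  match true
  3  $ J        true print $       expand J ::= true C
  4  $ C true   true print $       match true
  5  $ C        print $            expand C ::= J print
  6  $ print J  print $            expand J ::= epsilon
Stack after step 6: $ print (top = print).

print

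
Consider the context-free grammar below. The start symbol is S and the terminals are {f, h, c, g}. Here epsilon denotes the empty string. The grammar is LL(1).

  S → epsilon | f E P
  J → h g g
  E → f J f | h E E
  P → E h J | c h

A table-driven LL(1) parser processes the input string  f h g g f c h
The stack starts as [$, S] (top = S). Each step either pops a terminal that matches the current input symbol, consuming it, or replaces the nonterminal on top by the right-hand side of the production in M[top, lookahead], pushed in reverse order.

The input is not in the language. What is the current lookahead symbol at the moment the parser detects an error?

     Stack      Input            Action
  1  $ S        f h g g f c h $  expand S → f E P
  2  $ P E f    f h g g f c h $  match f
  3  $ P E      h g g f c h $    expand E → h E E
  4  $ P E E h  h g g f c h $    match h
  5  $ P E E    g g f c h $      error: M[E, g] is empty

g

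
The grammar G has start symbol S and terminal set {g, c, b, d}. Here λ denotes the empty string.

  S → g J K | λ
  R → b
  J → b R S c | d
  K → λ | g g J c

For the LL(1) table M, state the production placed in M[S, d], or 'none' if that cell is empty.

FIRST(S) = {λ, g}
FIRST(R) = {b}
FIRST(J) = {b, d}
FIRST(K) = {λ, g}
FOLLOW(S) includes $ since S is the start symbol.
FOLLOW(S): in J→b R S c, S is followed by c with FIRST {c}. Thus FOLLOW(S) = {$, c}.
For S → g J K: FIRST(g J K) = {g}, so it goes in M[S, t] for t ∈ {g}.
For S → λ: FIRST(λ) = {λ}, so it goes in M[S, t] for t ∈ {}; since λ ∈ FIRST, also for every t ∈ FOLLOW(S) = {$, c}.
None of these place a production in M[S, d].

none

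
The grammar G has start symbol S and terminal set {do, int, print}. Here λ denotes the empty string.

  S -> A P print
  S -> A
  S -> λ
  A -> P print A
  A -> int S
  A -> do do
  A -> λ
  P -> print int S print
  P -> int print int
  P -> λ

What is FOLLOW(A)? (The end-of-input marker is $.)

{$, int, print}

FIRST(P) = {λ, int, print}
FIRST(A) = {λ, do, int, print}  (via P print A)
FIRST(S) = {λ, do, int, print}  (via A P print, A)
FOLLOW(S) includes $ since S is the start symbol.
FOLLOW(P): in S->A P print, P is followed by print with FIRST {print}; in A->P print A, P is followed by print A with FIRST {print}. Thus FOLLOW(P) = {print}.
FOLLOW(S): in A->int S, the suffix after S is empty, so FOLLOW(S) ⊇ FOLLOW(A) = {$, int, print}; in P->print int S print, S is followed by print with FIRST {print}. Thus FOLLOW(S) = {$, int, print}.
FOLLOW(A): in S->A P print, A is followed by P print with FIRST {int, print}; in S->A, the suffix after A is empty, so FOLLOW(A) ⊇ FOLLOW(S) = {$, int, print}; in A->P print A, the suffix after A is empty (adds nothing new). Thus FOLLOW(A) = {$, int, print}.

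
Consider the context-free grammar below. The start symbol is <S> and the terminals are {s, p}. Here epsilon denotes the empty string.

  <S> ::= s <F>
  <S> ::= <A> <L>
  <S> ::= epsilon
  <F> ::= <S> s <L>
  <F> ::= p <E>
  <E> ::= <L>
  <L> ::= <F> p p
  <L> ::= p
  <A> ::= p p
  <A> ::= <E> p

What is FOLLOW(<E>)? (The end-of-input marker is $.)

{$, p, s}

FIRST(<S>): from <S>::=s <F> we get {s}; from <S>::=<A> <L> we get {p, s}; from <S>::=epsilon we get {epsilon}. So FIRST(<S>) = {epsilon, p, s}.
FIRST(<F>): from <F>::=<S> s <L> we get {p, s}; from <F>::=p <E> we get {p}. So FIRST(<F>) = {p, s}.
FIRST(<L>): from <L>::=<F> p p we get {p, s}; from <L>::=p we get {p}. So FIRST(<L>) = {p, s}.
FIRST(<E>): from <E>::=<L> we get {p, s}. So FIRST(<E>) = {p, s}.
FIRST(<A>): from <A>::=p p we get {p}; from <A>::=<E> p we get {p, s}. So FIRST(<A>) = {p, s}.
FOLLOW(<S>) includes $ since <S> is the start symbol.
FOLLOW(<S>): in <F>::=<S> s <L>, <S> is followed by s <L> with FIRST {s}. Thus FOLLOW(<S>) = {$, s}.
FOLLOW(<F>): in <S>::=s <F>, the suffix after <F> is empty, so FOLLOW(<F>) ⊇ FOLLOW(<S>) = {$, s}; in <L>::=<F> p p, <F> is followed by p p with FIRST {p}. Thus FOLLOW(<F>) = {$, p, s}.
FOLLOW(<E>): in <F>::=p <E>, the suffix after <E> is empty, so FOLLOW(<E>) ⊇ FOLLOW(<F>) = {$, p, s}; in <A>::=<E> p, <E> is followed by p with FIRST {p}. Thus FOLLOW(<E>) = {$, p, s}.
FOLLOW(<L>): in <S>::=<A> <L>, the suffix after <L> is empty, so FOLLOW(<L>) ⊇ FOLLOW(<S>) = {$, s}; in <F>::=<S> s <L>, the suffix after <L> is empty, so FOLLOW(<L>) ⊇ FOLLOW(<F>) = {$, p, s}; in <E>::=<L>, the suffix after <L> is empty, so FOLLOW(<L>) ⊇ FOLLOW(<E>) = {$, p, s}. Thus FOLLOW(<L>) = {$, p, s}.
FOLLOW(<A>): in <S>::=<A> <L>, <A> is followed by <L> with FIRST {p, s}. Thus FOLLOW(<A>) = {p, s}.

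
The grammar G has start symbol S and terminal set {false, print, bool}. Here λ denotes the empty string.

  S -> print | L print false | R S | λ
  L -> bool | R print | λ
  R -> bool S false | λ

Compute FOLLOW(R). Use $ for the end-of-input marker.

{$, bool, false, print}

FIRST(R) = {λ, bool}
FIRST(L) = {λ, bool, print}  (via R print)
FIRST(S) = {λ, bool, print}  (via L print false, R S)
FOLLOW(S) includes $ since S is the start symbol.
FOLLOW(S): in S->R S, the suffix after S is empty (adds nothing new); in R->bool S false, S is followed by false with FIRST {false}. Thus FOLLOW(S) = {$, false}.
FOLLOW(L): in S->L print false, L is followed by print false with FIRST {print}. Thus FOLLOW(L) = {print}.
FOLLOW(R): in S->R S, R is followed by S with FIRST {λ, bool, print}; in S->R S, the suffix after R is nullable, so FOLLOW(R) ⊇ FOLLOW(S) = {$, false}; in L->R print, R is followed by print with FIRST {print}. Thus FOLLOW(R) = {$, bool, false, print}.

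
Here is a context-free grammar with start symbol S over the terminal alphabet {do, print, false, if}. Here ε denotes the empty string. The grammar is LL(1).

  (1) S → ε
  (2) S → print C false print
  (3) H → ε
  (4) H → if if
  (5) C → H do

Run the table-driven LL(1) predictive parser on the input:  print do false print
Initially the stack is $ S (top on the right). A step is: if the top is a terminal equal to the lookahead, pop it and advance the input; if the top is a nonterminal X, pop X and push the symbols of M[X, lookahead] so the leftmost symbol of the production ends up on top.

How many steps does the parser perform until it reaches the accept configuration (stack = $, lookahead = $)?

7

     Stack                  Input                   Action
  1  $ S                    print do false print $  expand S → print C false print
  2  $ print false C print  print do false print $  match print
  3  $ print false C        do false print $        expand C → H do
  4  $ print false do H     do false print $        expand H → ε
  5  $ print false do       do false print $        match do
  6  $ print false          false print $           match false
  7  $ print                print $                 match print
Accept reached after 7 steps.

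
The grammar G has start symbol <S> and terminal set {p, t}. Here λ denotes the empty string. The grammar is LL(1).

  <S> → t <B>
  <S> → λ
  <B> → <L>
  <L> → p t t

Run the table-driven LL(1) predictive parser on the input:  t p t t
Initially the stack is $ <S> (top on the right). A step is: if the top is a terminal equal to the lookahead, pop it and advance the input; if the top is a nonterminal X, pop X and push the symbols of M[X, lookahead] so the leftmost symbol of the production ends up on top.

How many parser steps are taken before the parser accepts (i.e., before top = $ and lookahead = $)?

7

     Stack    Input      Action
  1  $ <S>    t p t t $  expand <S> → t <B>
  2  $ <B> t  t p t t $  match t
  3  $ <B>    p t t $    expand <B> → <L>
  4  $ <L>    p t t $    expand <L> → p t t
  5  $ t t p  p t t $    match p
  6  $ t t    t t $      match t
  7  $ t      t $        match t
Accept reached after 7 steps.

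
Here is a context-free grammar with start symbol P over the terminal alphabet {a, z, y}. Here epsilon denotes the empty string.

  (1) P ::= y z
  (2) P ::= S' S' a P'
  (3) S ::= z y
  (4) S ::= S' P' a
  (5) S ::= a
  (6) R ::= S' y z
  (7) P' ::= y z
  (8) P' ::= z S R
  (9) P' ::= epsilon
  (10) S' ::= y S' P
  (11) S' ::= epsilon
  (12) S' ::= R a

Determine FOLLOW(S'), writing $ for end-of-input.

{a, y, z}

FIRST(P') = {epsilon, y, z}
FIRST(P) = {a, y}  (via S' S' a P')
FIRST(S) = {a, y, z}  (via S' P' a)
FIRST(R) = {y}  (via S' y z)
FIRST(S') = {epsilon, y}  (via R a)
FOLLOW(P) includes $ since P is the start symbol.
FOLLOW(S): in P'::=z S R, S is followed by R with FIRST {y}. Thus FOLLOW(S) = {y}.
FOLLOW(S'): in P::=S' S' a P' (occurrence 1), S' is followed by S' a P' with FIRST {a, y}; in P::=S' S' a P' (occurrence 2), S' is followed by a P' with FIRST {a}; in S::=S' P' a, S' is followed by P' a with FIRST {a, y, z}; in R::=S' y z, S' is followed by y z with FIRST {y}; in S'::=y S' P, S' is followed by P with FIRST {a, y}. Thus FOLLOW(S') = {a, y, z}.
FOLLOW(P): in S'::=y S' P, the suffix after P is empty, so FOLLOW(P) ⊇ FOLLOW(S') = {a, y, z}. Thus FOLLOW(P) = {$, a, y, z}.
FOLLOW(P'): in P::=S' S' a P', the suffix after P' is empty, so FOLLOW(P') ⊇ FOLLOW(P) = {$, a, y, z}; in S::=S' P' a, P' is followed by a with FIRST {a}. Thus FOLLOW(P') = {$, a, y, z}.
FOLLOW(R): in P'::=z S R, the suffix after R is empty, so FOLLOW(R) ⊇ FOLLOW(P') = {$, a, y, z}; in S'::=R a, R is followed by a with FIRST {a}. Thus FOLLOW(R) = {$, a, y, z}.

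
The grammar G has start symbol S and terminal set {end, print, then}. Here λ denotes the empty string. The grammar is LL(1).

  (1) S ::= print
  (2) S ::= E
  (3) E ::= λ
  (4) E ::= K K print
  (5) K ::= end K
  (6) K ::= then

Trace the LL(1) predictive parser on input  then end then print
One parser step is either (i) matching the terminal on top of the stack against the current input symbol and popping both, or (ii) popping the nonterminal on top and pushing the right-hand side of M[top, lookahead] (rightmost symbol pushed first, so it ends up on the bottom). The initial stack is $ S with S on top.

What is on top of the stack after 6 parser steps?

K

     Stack           Input                  Action
  1  $ S             then end then print $  expand S ::= E
  2  $ E             then end then print $  expand E ::= K K print
  3  $ print K K     then end then print $  expand K ::= then
  4  $ print K then  then end then print $  match then
  5  $ print K       end then print $       expand K ::= end K
  6  $ print K end   end then print $       match end
Stack after step 6: $ print K (top = K).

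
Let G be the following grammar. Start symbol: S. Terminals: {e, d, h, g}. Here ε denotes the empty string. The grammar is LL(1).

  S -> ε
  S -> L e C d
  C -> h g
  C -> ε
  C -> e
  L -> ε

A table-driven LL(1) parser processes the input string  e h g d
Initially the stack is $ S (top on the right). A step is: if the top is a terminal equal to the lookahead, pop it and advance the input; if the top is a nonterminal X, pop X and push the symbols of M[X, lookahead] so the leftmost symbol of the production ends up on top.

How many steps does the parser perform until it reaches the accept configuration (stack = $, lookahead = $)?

7

     Stack      Input      Action
  1  $ S        e h g d $  expand S -> L e C d
  2  $ d C e L  e h g d $  expand L -> ε
  3  $ d C e    e h g d $  match e
  4  $ d C      h g d $    expand C -> h g
  5  $ d g h    h g d $    match h
  6  $ d g      g d $      match g
  7  $ d        d $        match d
Accept reached after 7 steps.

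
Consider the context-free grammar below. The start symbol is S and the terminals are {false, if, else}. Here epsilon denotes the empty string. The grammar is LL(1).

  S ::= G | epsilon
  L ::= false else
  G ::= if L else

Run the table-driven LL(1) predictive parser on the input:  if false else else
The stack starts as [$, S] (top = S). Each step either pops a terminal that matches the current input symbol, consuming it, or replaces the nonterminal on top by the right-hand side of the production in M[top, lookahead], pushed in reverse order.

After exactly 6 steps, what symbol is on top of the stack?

else

step 1: stack=$ S  input=if false else else $  — expand S ::= G
step 2: stack=$ G  input=if false else else $  — expand G ::= if L else
step 3: stack=$ else L if  input=if false else else $  — match if
step 4: stack=$ else L  input=false else else $  — expand L ::= false else
step 5: stack=$ else else false  input=false else else $  — match false
step 6: stack=$ else else  input=else else $  — match else
Stack after step 6: $ else (top = else).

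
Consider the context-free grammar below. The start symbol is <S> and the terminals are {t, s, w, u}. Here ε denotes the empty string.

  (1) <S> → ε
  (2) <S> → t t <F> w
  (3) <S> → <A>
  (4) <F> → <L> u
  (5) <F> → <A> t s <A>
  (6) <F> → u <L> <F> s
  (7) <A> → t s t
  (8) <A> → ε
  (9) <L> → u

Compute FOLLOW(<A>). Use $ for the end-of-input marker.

FIRST(<A>): from <A>→t s t we get {t}; from <A>→ε we get {ε}. So FIRST(<A>) = {ε, t}.
FIRST(<L>): from <L>→u we get {u}. So FIRST(<L>) = {u}.
FIRST(<S>): from <S>→ε we get {ε}; from <S>→t t <F> w we get {t}; from <S>→<A> we get {ε, t}. So FIRST(<S>) = {ε, t}.
FIRST(<F>): from <F>→<L> u we get {u}; from <F>→<A> t s <A> we get {t}; from <F>→u <L> <F> s we get {u}. So FIRST(<F>) = {t, u}.
FOLLOW(<S>) includes $ since <S> is the start symbol.
FOLLOW(<S>): <S> appears on no right-hand side. Thus FOLLOW(<S>) = {$}.
FOLLOW(<F>): in <S>→t t <F> w, <F> is followed by w with FIRST {w}; in <F>→u <L> <F> s, <F> is followed by s with FIRST {s}. Thus FOLLOW(<F>) = {s, w}.
FOLLOW(<A>): in <S>→<A>, the suffix after <A> is empty, so FOLLOW(<A>) ⊇ FOLLOW(<S>) = {$}; in <F>→<A> t s <A> (occurrence 1), <A> is followed by t s <A> with FIRST {t}; in <F>→<A> t s <A> (occurrence 2), the suffix after <A> is empty, so FOLLOW(<A>) ⊇ FOLLOW(<F>) = {s, w}. Thus FOLLOW(<A>) = {$, s, t, w}.
FOLLOW(<L>): in <F>→<L> u, <L> is followed by u with FIRST {u}; in <F>→u <L> <F> s, <L> is followed by <F> s with FIRST {t, u}. Thus FOLLOW(<L>) = {t, u}.

{$, s, t, w}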